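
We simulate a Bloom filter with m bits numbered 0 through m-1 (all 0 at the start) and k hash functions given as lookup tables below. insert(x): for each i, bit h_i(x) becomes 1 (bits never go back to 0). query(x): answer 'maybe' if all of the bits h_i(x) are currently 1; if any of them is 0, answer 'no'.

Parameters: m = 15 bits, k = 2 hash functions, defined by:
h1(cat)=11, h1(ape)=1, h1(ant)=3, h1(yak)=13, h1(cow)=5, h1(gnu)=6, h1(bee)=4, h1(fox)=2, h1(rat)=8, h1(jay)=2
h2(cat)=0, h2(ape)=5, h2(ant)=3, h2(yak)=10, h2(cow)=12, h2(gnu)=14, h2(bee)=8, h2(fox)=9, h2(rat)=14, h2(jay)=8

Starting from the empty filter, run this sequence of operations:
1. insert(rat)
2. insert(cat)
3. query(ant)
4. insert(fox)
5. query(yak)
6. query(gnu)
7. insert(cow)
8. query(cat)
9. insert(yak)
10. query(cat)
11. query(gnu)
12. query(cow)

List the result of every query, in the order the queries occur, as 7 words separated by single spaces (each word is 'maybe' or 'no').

Start: bits=000000000000000
Op 1: insert rat -> sets bits 8 14 -> bits=000000001000001
Op 2: insert cat -> sets bits 0 11 -> bits=100000001001001
Op 3: query ant -> checks bit3=0 (has a 0) -> no
Op 4: insert fox -> sets bits 2 9 -> bits=101000001101001
Op 5: query yak -> checks bit10=0, bit13=0 (has a 0) -> no
Op 6: query gnu -> checks bit6=0, bit14=1 (has a 0) -> no
Op 7: insert cow -> sets bits 5 12 -> bits=101001001101101
Op 8: query cat -> checks bit0=1, bit11=1 (all 1) -> maybe
Op 9: insert yak -> sets bits 10 13 -> bits=101001001111111
Op 10: query cat -> checks bit0=1, bit11=1 (all 1) -> maybe
Op 11: query gnu -> checks bit6=0, bit14=1 (has a 0) -> no
Op 12: query cow -> checks bit5=1, bit12=1 (all 1) -> maybe
Query results in order: no no no maybe maybe no maybe

Answer: no no no maybe maybe no maybe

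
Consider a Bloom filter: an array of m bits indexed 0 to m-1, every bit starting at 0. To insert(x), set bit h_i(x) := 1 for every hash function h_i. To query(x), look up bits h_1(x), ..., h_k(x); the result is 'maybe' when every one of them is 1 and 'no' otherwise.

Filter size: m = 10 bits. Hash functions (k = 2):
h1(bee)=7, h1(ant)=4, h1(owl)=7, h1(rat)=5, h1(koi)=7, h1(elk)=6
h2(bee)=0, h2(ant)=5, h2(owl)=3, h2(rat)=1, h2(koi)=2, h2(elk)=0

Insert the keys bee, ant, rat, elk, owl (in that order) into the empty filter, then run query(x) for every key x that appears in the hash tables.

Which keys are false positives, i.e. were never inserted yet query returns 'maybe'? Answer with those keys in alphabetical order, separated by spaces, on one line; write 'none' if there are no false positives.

Answer: none

Derivation:
Start: bits=0000000000
After insert 'bee': sets bits 0 7 -> bits=1000000100
After insert 'ant': sets bits 4 5 -> bits=1000110100
After insert 'rat': sets bits 1 5 -> bits=1100110100
After insert 'elk': sets bits 0 6 -> bits=1100111100
After insert 'owl': sets bits 3 7 -> bits=1101111100
Not inserted: koi — query each against bits=1101111100:
query koi: checks bit2=0, bit7=1 (has a 0) -> no => not a false positive
False positives (alphabetical): none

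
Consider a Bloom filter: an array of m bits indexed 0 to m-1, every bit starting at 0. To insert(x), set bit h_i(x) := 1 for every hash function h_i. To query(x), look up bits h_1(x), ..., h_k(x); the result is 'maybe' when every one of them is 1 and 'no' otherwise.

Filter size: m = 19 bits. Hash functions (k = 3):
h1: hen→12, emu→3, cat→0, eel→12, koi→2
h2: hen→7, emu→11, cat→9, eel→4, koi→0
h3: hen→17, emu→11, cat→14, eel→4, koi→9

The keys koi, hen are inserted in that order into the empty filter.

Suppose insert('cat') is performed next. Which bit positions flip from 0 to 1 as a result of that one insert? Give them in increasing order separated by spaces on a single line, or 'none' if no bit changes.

Answer: 14

Derivation:
Start: bits=0000000000000000000
After insert 'koi': sets bits 0 2 9 -> bits=1010000001000000000
After insert 'hen': sets bits 7 12 17 -> bits=1010000101001000010
insert 'cat' would touch bits 0 9 14; currently bit0=1, bit9=1, bit14=0
Bits that are 0 among those (would change 0->1): 14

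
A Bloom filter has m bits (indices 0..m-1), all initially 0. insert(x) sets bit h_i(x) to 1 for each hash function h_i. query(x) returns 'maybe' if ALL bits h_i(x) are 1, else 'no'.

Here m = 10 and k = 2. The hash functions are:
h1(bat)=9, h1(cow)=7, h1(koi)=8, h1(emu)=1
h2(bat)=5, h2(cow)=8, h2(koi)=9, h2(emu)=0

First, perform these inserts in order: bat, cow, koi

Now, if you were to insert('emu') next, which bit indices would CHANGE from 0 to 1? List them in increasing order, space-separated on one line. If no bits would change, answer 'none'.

Answer: 0 1

Derivation:
Start: bits=0000000000
After insert 'bat': sets bits 5 9 -> bits=0000010001
After insert 'cow': sets bits 7 8 -> bits=0000010111
After insert 'koi': sets bits 8 9 -> bits=0000010111
insert 'emu' would touch bits 0 1; currently bit0=0, bit1=0
Bits that are 0 among those (would change 0->1): 0 1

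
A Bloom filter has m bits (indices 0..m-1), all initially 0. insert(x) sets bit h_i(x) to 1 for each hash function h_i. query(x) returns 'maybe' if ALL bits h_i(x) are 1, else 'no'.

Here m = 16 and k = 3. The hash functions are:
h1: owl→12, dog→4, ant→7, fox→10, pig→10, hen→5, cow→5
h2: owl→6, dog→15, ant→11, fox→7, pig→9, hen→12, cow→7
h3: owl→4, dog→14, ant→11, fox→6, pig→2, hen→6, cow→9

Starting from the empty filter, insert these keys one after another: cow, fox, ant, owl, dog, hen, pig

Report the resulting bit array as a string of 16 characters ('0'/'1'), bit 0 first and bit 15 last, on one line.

Answer: 0010111101111011

Derivation:
Start: bits=0000000000000000
After insert 'cow': sets bits 5 7 9 -> bits=0000010101000000
After insert 'fox': sets bits 6 7 10 -> bits=0000011101100000
After insert 'ant': sets bits 7 11 -> bits=0000011101110000
After insert 'owl': sets bits 4 6 12 -> bits=0000111101111000
After insert 'dog': sets bits 4 14 15 -> bits=0000111101111011
After insert 'hen': sets bits 5 6 12 -> bits=0000111101111011
After insert 'pig': sets bits 2 9 10 -> bits=0010111101111011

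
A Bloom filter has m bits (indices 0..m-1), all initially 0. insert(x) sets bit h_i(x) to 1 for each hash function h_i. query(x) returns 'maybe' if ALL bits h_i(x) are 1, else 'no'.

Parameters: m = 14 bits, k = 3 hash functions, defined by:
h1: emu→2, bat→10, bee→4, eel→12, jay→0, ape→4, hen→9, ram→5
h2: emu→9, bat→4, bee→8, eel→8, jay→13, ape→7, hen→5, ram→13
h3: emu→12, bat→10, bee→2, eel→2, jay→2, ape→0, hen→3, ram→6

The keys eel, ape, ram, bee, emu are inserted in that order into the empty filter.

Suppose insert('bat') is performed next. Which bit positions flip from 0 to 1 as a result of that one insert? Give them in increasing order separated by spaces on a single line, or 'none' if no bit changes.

Answer: 10

Derivation:
Start: bits=00000000000000
After insert 'eel': sets bits 2 8 12 -> bits=00100000100010
After insert 'ape': sets bits 0 4 7 -> bits=10101001100010
After insert 'ram': sets bits 5 6 13 -> bits=10101111100011
After insert 'bee': sets bits 2 4 8 -> bits=10101111100011
After insert 'emu': sets bits 2 9 12 -> bits=10101111110011
insert 'bat' would touch bits 4 10; currently bit4=1, bit10=0
Bits that are 0 among those (would change 0->1): 10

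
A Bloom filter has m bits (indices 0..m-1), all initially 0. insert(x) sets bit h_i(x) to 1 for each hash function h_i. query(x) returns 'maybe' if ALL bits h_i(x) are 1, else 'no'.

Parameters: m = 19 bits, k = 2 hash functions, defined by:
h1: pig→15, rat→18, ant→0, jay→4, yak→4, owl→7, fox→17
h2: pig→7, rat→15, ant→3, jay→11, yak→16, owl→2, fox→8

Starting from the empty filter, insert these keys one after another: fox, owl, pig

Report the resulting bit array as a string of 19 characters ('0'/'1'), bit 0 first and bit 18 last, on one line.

Start: bits=0000000000000000000
After insert 'fox': sets bits 8 17 -> bits=0000000010000000010
After insert 'owl': sets bits 2 7 -> bits=0010000110000000010
After insert 'pig': sets bits 7 15 -> bits=0010000110000001010

Answer: 0010000110000001010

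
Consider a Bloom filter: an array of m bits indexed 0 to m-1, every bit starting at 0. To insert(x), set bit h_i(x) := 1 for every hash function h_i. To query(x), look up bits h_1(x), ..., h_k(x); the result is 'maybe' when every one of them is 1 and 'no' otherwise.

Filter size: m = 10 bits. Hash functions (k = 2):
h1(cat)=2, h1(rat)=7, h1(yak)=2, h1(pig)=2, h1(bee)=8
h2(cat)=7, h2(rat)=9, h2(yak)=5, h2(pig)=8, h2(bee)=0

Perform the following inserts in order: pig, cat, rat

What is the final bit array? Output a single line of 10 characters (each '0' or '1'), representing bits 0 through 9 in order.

Start: bits=0000000000
After insert 'pig': sets bits 2 8 -> bits=0010000010
After insert 'cat': sets bits 2 7 -> bits=0010000110
After insert 'rat': sets bits 7 9 -> bits=0010000111

Answer: 0010000111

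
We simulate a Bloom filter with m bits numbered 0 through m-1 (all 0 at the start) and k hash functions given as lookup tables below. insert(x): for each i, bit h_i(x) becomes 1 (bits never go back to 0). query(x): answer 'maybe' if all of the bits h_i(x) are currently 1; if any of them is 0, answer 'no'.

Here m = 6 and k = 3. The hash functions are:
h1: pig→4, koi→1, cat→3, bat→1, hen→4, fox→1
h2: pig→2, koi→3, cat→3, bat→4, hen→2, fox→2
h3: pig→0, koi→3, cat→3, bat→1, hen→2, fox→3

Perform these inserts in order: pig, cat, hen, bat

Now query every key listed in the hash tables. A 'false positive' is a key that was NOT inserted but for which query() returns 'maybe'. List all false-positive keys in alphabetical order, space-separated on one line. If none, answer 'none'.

Start: bits=000000
After insert 'pig': sets bits 0 2 4 -> bits=101010
After insert 'cat': sets bits 3 -> bits=101110
After insert 'hen': sets bits 2 4 -> bits=101110
After insert 'bat': sets bits 1 4 -> bits=111110
Not inserted: fox koi — query each against bits=111110:
query fox: checks bit1=1, bit2=1, bit3=1 (all 1) -> maybe => FALSE POSITIVE
query koi: checks bit1=1, bit3=1 (all 1) -> maybe => FALSE POSITIVE
False positives (alphabetical): fox koi

Answer: fox koi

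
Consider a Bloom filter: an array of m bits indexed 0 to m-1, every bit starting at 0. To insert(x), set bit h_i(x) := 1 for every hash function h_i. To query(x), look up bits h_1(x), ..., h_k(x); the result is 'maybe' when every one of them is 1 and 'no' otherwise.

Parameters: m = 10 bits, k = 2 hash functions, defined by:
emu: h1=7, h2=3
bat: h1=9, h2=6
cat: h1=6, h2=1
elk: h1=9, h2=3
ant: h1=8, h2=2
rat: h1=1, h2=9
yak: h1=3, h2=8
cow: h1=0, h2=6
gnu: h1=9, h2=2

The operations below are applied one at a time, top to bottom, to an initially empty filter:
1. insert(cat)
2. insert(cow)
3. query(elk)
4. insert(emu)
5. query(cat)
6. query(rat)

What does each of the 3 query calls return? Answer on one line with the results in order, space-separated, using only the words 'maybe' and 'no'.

Answer: no maybe no

Derivation:
Start: bits=0000000000
Op 1: insert cat -> sets bits 1 6 -> bits=0100001000
Op 2: insert cow -> sets bits 0 6 -> bits=1100001000
Op 3: query elk -> checks bit3=0, bit9=0 (has a 0) -> no
Op 4: insert emu -> sets bits 3 7 -> bits=1101001100
Op 5: query cat -> checks bit1=1, bit6=1 (all 1) -> maybe
Op 6: query rat -> checks bit1=1, bit9=0 (has a 0) -> no
Query results in order: no maybe no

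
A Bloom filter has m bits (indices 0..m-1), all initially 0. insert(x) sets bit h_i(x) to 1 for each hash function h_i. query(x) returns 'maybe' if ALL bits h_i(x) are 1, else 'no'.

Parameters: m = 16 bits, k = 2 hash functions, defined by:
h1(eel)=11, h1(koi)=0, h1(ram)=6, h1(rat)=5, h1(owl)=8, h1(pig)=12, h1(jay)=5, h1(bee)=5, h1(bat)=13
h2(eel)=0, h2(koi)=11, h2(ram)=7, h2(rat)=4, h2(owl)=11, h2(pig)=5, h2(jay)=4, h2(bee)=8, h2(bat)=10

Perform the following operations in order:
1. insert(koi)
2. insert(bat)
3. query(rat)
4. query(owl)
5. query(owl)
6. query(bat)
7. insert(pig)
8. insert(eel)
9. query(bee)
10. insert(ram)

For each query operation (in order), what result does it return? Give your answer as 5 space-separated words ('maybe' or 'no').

Start: bits=0000000000000000
Op 1: insert koi -> sets bits 0 11 -> bits=1000000000010000
Op 2: insert bat -> sets bits 10 13 -> bits=1000000000110100
Op 3: query rat -> checks bit4=0, bit5=0 (has a 0) -> no
Op 4: query owl -> checks bit8=0, bit11=1 (has a 0) -> no
Op 5: query owl -> checks bit8=0, bit11=1 (has a 0) -> no
Op 6: query bat -> checks bit10=1, bit13=1 (all 1) -> maybe
Op 7: insert pig -> sets bits 5 12 -> bits=1000010000111100
Op 8: insert eel -> sets bits 0 11 -> bits=1000010000111100
Op 9: query bee -> checks bit5=1, bit8=0 (has a 0) -> no
Op 10: insert ram -> sets bits 6 7 -> bits=1000011100111100
Query results in order: no no no maybe no

Answer: no no no maybe no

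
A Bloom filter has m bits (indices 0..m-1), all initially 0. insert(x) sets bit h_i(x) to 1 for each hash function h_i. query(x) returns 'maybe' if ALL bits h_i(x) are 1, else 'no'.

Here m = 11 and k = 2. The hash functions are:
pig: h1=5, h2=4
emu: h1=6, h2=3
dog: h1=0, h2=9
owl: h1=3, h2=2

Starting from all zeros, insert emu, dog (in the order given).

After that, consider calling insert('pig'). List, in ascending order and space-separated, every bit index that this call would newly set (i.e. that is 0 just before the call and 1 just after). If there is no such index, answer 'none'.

Answer: 4 5

Derivation:
Start: bits=00000000000
After insert 'emu': sets bits 3 6 -> bits=00010010000
After insert 'dog': sets bits 0 9 -> bits=10010010010
insert 'pig' would touch bits 4 5; currently bit4=0, bit5=0
Bits that are 0 among those (would change 0->1): 4 5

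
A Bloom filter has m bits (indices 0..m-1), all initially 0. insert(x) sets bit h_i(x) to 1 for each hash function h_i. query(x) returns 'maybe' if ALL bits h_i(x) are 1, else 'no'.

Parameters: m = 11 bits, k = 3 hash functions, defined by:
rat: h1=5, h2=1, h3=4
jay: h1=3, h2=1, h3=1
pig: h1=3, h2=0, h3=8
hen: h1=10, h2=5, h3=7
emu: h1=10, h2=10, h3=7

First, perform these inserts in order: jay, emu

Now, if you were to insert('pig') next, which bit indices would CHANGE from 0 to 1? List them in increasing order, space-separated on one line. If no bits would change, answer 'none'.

Answer: 0 8

Derivation:
Start: bits=00000000000
After insert 'jay': sets bits 1 3 -> bits=01010000000
After insert 'emu': sets bits 7 10 -> bits=01010001001
insert 'pig' would touch bits 0 3 8; currently bit0=0, bit3=1, bit8=0
Bits that are 0 among those (would change 0->1): 0 8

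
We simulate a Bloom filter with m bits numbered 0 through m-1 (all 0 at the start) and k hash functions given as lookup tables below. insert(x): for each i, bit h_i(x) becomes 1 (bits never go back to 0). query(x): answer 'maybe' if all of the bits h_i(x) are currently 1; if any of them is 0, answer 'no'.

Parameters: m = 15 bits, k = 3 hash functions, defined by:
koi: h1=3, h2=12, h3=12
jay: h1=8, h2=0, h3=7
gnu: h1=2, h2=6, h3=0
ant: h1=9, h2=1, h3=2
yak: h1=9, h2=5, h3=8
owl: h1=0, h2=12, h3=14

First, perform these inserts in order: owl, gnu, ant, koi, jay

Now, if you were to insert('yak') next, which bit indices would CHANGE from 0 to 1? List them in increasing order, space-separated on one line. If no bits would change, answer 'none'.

Start: bits=000000000000000
After insert 'owl': sets bits 0 12 14 -> bits=100000000000101
After insert 'gnu': sets bits 0 2 6 -> bits=101000100000101
After insert 'ant': sets bits 1 2 9 -> bits=111000100100101
After insert 'koi': sets bits 3 12 -> bits=111100100100101
After insert 'jay': sets bits 0 7 8 -> bits=111100111100101
insert 'yak' would touch bits 5 8 9; currently bit5=0, bit8=1, bit9=1
Bits that are 0 among those (would change 0->1): 5

Answer: 5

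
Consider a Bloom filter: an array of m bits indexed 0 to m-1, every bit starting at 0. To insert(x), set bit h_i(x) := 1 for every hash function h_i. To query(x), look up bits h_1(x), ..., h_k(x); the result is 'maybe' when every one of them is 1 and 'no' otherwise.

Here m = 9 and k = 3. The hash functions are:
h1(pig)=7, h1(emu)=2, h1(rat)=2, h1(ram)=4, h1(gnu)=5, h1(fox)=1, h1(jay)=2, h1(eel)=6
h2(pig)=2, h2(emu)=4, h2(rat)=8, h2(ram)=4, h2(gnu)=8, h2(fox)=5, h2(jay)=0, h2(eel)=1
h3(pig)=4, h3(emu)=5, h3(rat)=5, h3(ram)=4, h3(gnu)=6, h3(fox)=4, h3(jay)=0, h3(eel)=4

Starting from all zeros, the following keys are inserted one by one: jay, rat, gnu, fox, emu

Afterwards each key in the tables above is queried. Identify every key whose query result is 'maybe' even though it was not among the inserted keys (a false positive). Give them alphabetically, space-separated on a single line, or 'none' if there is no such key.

Answer: eel ram

Derivation:
Start: bits=000000000
After insert 'jay': sets bits 0 2 -> bits=101000000
After insert 'rat': sets bits 2 5 8 -> bits=101001001
After insert 'gnu': sets bits 5 6 8 -> bits=101001101
After insert 'fox': sets bits 1 4 5 -> bits=111011101
After insert 'emu': sets bits 2 4 5 -> bits=111011101
Not inserted: eel pig ram — query each against bits=111011101:
query eel: checks bit1=1, bit4=1, bit6=1 (all 1) -> maybe => FALSE POSITIVE
query pig: checks bit2=1, bit4=1, bit7=0 (has a 0) -> no => not a false positive
query ram: checks bit4=1 (all 1) -> maybe => FALSE POSITIVE
False positives (alphabetical): eel ram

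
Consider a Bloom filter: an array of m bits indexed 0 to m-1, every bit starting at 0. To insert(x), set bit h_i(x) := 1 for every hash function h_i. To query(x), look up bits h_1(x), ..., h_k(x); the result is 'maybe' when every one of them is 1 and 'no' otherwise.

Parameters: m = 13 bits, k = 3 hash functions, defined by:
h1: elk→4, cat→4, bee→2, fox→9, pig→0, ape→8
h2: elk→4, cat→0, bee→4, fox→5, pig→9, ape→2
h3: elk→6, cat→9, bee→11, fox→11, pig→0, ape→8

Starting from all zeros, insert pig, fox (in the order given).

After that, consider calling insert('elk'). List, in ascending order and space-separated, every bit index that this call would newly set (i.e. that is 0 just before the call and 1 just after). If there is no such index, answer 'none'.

Start: bits=0000000000000
After insert 'pig': sets bits 0 9 -> bits=1000000001000
After insert 'fox': sets bits 5 9 11 -> bits=1000010001010
insert 'elk' would touch bits 4 6; currently bit4=0, bit6=0
Bits that are 0 among those (would change 0->1): 4 6

Answer: 4 6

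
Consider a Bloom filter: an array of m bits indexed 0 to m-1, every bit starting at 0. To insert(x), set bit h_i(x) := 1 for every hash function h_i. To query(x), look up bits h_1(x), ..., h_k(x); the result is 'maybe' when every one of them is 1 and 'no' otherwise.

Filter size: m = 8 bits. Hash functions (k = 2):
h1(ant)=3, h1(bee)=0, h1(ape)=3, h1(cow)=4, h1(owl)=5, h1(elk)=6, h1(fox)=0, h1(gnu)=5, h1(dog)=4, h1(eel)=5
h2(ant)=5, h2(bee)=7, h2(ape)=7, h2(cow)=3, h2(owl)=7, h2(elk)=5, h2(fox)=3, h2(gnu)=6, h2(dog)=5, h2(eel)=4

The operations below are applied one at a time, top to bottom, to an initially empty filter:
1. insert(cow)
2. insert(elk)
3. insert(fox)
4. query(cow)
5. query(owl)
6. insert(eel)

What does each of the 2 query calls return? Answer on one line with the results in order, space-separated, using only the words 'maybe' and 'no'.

Start: bits=00000000
Op 1: insert cow -> sets bits 3 4 -> bits=00011000
Op 2: insert elk -> sets bits 5 6 -> bits=00011110
Op 3: insert fox -> sets bits 0 3 -> bits=10011110
Op 4: query cow -> checks bit3=1, bit4=1 (all 1) -> maybe
Op 5: query owl -> checks bit5=1, bit7=0 (has a 0) -> no
Op 6: insert eel -> sets bits 4 5 -> bits=10011110
Query results in order: maybe no

Answer: maybe no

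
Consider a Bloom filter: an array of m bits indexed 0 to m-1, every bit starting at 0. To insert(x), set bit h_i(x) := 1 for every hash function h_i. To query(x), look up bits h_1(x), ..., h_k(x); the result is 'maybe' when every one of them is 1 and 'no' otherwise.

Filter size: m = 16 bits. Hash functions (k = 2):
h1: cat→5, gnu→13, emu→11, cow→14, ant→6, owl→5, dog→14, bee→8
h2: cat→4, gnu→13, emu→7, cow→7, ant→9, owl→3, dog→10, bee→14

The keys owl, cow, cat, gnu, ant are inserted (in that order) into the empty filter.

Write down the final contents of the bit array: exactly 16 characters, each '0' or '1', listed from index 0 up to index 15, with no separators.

Answer: 0001111101000110

Derivation:
Start: bits=0000000000000000
After insert 'owl': sets bits 3 5 -> bits=0001010000000000
After insert 'cow': sets bits 7 14 -> bits=0001010100000010
After insert 'cat': sets bits 4 5 -> bits=0001110100000010
After insert 'gnu': sets bits 13 -> bits=0001110100000110
After insert 'ant': sets bits 6 9 -> bits=0001111101000110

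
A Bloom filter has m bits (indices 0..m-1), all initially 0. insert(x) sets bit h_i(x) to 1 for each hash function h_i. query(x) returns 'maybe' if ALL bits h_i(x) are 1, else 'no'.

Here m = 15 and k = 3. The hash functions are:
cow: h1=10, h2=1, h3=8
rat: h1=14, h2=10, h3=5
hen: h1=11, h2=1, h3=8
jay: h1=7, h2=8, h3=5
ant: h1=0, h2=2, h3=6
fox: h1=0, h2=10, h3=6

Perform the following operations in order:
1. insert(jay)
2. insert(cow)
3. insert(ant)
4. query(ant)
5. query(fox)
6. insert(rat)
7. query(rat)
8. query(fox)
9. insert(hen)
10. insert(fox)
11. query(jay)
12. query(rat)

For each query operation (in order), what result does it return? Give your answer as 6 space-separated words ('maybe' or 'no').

Answer: maybe maybe maybe maybe maybe maybe

Derivation:
Start: bits=000000000000000
Op 1: insert jay -> sets bits 5 7 8 -> bits=000001011000000
Op 2: insert cow -> sets bits 1 8 10 -> bits=010001011010000
Op 3: insert ant -> sets bits 0 2 6 -> bits=111001111010000
Op 4: query ant -> checks bit0=1, bit2=1, bit6=1 (all 1) -> maybe
Op 5: query fox -> checks bit0=1, bit6=1, bit10=1 (all 1) -> maybe
Op 6: insert rat -> sets bits 5 10 14 -> bits=111001111010001
Op 7: query rat -> checks bit5=1, bit10=1, bit14=1 (all 1) -> maybe
Op 8: query fox -> checks bit0=1, bit6=1, bit10=1 (all 1) -> maybe
Op 9: insert hen -> sets bits 1 8 11 -> bits=111001111011001
Op 10: insert fox -> sets bits 0 6 10 -> bits=111001111011001
Op 11: query jay -> checks bit5=1, bit7=1, bit8=1 (all 1) -> maybe
Op 12: query rat -> checks bit5=1, bit10=1, bit14=1 (all 1) -> maybe
Query results in order: maybe maybe maybe maybe maybe maybe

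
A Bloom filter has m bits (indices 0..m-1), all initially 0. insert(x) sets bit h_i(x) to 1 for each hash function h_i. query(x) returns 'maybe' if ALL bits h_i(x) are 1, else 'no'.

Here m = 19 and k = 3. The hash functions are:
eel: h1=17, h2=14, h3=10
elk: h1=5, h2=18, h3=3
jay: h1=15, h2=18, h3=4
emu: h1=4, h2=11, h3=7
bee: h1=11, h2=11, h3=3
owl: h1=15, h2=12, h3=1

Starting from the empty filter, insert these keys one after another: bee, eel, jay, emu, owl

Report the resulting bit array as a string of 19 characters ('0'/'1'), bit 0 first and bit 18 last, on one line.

Answer: 0101100100111011011

Derivation:
Start: bits=0000000000000000000
After insert 'bee': sets bits 3 11 -> bits=0001000000010000000
After insert 'eel': sets bits 10 14 17 -> bits=0001000000110010010
After insert 'jay': sets bits 4 15 18 -> bits=0001100000110011011
After insert 'emu': sets bits 4 7 11 -> bits=0001100100110011011
After insert 'owl': sets bits 1 12 15 -> bits=0101100100111011011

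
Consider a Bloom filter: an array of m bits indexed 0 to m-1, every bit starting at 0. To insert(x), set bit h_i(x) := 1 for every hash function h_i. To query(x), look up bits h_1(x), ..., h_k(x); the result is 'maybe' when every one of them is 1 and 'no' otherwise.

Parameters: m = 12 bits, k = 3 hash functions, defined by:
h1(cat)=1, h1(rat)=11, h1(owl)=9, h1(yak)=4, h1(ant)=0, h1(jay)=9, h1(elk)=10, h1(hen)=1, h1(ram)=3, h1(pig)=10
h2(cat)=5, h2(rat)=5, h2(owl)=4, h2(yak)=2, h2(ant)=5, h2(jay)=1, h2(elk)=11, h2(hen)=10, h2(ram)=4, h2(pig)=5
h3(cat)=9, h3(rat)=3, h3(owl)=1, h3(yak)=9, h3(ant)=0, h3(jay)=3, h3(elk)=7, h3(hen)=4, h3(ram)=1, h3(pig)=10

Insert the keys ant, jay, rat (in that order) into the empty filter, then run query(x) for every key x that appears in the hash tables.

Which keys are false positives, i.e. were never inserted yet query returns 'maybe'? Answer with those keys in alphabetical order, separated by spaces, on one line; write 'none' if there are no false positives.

Start: bits=000000000000
After insert 'ant': sets bits 0 5 -> bits=100001000000
After insert 'jay': sets bits 1 3 9 -> bits=110101000100
After insert 'rat': sets bits 3 5 11 -> bits=110101000101
Not inserted: cat elk hen owl pig ram yak — query each against bits=110101000101:
query cat: checks bit1=1, bit5=1, bit9=1 (all 1) -> maybe => FALSE POSITIVE
query elk: checks bit7=0, bit10=0, bit11=1 (has a 0) -> no => not a false positive
query hen: checks bit1=1, bit4=0, bit10=0 (has a 0) -> no => not a false positive
query owl: checks bit1=1, bit4=0, bit9=1 (has a 0) -> no => not a false positive
query pig: checks bit5=1, bit10=0 (has a 0) -> no => not a false positive
query ram: checks bit1=1, bit3=1, bit4=0 (has a 0) -> no => not a false positive
query yak: checks bit2=0, bit4=0, bit9=1 (has a 0) -> no => not a false positive
False positives (alphabetical): cat

Answer: cat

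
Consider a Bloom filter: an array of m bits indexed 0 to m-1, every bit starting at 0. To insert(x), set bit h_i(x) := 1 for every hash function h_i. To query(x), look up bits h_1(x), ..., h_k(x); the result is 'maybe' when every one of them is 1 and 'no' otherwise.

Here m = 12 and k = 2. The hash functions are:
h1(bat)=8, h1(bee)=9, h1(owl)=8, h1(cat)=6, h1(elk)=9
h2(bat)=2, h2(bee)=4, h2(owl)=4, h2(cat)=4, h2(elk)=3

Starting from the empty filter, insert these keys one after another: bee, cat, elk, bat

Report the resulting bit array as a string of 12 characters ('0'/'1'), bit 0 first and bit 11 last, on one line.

Start: bits=000000000000
After insert 'bee': sets bits 4 9 -> bits=000010000100
After insert 'cat': sets bits 4 6 -> bits=000010100100
After insert 'elk': sets bits 3 9 -> bits=000110100100
After insert 'bat': sets bits 2 8 -> bits=001110101100

Answer: 001110101100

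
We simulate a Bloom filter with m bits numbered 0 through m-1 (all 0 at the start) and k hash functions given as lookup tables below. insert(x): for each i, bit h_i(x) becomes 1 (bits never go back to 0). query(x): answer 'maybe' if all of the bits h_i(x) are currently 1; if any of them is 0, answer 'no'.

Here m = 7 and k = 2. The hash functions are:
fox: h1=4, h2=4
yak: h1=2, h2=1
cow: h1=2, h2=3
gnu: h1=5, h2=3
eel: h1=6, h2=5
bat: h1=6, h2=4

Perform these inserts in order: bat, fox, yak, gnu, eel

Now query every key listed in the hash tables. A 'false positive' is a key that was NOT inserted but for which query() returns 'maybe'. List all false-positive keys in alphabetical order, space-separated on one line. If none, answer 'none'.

Start: bits=0000000
After insert 'bat': sets bits 4 6 -> bits=0000101
After insert 'fox': sets bits 4 -> bits=0000101
After insert 'yak': sets bits 1 2 -> bits=0110101
After insert 'gnu': sets bits 3 5 -> bits=0111111
After insert 'eel': sets bits 5 6 -> bits=0111111
Not inserted: cow — query each against bits=0111111:
query cow: checks bit2=1, bit3=1 (all 1) -> maybe => FALSE POSITIVE
False positives (alphabetical): cow

Answer: cow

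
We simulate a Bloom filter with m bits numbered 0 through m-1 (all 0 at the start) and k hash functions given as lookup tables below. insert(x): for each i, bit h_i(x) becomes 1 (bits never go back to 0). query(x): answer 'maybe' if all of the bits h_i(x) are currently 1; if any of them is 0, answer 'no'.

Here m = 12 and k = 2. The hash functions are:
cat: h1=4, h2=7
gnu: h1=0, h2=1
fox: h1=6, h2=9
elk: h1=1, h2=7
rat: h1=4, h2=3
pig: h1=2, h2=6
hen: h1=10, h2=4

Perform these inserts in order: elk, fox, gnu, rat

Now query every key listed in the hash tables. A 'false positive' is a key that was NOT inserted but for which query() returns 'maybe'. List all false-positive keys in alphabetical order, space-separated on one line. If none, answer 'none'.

Answer: cat

Derivation:
Start: bits=000000000000
After insert 'elk': sets bits 1 7 -> bits=010000010000
After insert 'fox': sets bits 6 9 -> bits=010000110100
After insert 'gnu': sets bits 0 1 -> bits=110000110100
After insert 'rat': sets bits 3 4 -> bits=110110110100
Not inserted: cat hen pig — query each against bits=110110110100:
query cat: checks bit4=1, bit7=1 (all 1) -> maybe => FALSE POSITIVE
query hen: checks bit4=1, bit10=0 (has a 0) -> no => not a false positive
query pig: checks bit2=0, bit6=1 (has a 0) -> no => not a false positive
False positives (alphabetical): cat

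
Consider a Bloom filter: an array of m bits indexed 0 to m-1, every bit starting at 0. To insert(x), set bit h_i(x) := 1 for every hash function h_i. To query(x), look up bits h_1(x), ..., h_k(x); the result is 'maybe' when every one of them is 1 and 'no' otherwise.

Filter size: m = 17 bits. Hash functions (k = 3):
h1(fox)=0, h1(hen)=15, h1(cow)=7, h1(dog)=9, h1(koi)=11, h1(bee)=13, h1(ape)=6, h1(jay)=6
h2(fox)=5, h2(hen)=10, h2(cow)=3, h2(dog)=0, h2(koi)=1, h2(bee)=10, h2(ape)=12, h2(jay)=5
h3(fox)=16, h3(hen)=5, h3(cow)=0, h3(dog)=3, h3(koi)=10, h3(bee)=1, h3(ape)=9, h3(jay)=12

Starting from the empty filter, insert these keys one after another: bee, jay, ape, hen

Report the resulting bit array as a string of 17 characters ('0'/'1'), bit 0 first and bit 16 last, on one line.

Start: bits=00000000000000000
After insert 'bee': sets bits 1 10 13 -> bits=01000000001001000
After insert 'jay': sets bits 5 6 12 -> bits=01000110001011000
After insert 'ape': sets bits 6 9 12 -> bits=01000110011011000
After insert 'hen': sets bits 5 10 15 -> bits=01000110011011010

Answer: 01000110011011010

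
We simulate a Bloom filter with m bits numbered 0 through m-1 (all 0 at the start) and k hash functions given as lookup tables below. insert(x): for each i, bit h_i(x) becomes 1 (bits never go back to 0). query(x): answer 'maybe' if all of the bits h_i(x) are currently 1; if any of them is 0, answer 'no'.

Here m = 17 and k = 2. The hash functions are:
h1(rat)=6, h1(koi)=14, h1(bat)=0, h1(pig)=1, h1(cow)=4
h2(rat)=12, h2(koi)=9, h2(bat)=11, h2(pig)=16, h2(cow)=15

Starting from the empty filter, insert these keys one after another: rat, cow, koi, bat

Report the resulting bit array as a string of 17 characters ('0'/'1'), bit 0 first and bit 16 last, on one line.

Answer: 10001010010110110

Derivation:
Start: bits=00000000000000000
After insert 'rat': sets bits 6 12 -> bits=00000010000010000
After insert 'cow': sets bits 4 15 -> bits=00001010000010010
After insert 'koi': sets bits 9 14 -> bits=00001010010010110
After insert 'bat': sets bits 0 11 -> bits=10001010010110110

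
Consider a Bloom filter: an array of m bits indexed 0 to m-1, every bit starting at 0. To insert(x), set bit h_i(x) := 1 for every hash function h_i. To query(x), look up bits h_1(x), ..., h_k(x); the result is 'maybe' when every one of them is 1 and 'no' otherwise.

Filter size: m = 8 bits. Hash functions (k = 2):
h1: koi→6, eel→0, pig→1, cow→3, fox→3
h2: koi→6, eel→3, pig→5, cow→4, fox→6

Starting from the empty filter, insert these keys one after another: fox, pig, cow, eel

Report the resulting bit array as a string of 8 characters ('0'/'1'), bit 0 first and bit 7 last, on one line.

Answer: 11011110

Derivation:
Start: bits=00000000
After insert 'fox': sets bits 3 6 -> bits=00010010
After insert 'pig': sets bits 1 5 -> bits=01010110
After insert 'cow': sets bits 3 4 -> bits=01011110
After insert 'eel': sets bits 0 3 -> bits=11011110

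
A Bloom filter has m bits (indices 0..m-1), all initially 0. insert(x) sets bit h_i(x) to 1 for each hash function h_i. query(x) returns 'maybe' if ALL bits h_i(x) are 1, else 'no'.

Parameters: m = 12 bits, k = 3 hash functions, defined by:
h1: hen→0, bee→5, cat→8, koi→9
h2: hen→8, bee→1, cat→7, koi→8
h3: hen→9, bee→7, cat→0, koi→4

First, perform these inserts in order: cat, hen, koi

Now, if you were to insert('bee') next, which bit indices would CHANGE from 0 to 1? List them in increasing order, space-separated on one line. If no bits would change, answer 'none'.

Start: bits=000000000000
After insert 'cat': sets bits 0 7 8 -> bits=100000011000
After insert 'hen': sets bits 0 8 9 -> bits=100000011100
After insert 'koi': sets bits 4 8 9 -> bits=100010011100
insert 'bee' would touch bits 1 5 7; currently bit1=0, bit5=0, bit7=1
Bits that are 0 among those (would change 0->1): 1 5

Answer: 1 5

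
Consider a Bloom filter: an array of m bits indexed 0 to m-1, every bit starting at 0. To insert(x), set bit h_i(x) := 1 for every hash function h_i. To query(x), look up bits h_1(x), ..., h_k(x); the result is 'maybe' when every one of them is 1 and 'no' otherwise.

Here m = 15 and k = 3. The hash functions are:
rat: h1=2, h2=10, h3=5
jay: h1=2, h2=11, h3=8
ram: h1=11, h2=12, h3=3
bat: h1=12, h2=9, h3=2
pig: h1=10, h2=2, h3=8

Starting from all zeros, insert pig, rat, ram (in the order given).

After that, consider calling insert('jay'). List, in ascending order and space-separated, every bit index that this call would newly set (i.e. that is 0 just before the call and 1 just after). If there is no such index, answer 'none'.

Start: bits=000000000000000
After insert 'pig': sets bits 2 8 10 -> bits=001000001010000
After insert 'rat': sets bits 2 5 10 -> bits=001001001010000
After insert 'ram': sets bits 3 11 12 -> bits=001101001011100
insert 'jay' would touch bits 2 8 11; currently bit2=1, bit8=1, bit11=1
Bits that are 0 among those (would change 0->1): none

Answer: none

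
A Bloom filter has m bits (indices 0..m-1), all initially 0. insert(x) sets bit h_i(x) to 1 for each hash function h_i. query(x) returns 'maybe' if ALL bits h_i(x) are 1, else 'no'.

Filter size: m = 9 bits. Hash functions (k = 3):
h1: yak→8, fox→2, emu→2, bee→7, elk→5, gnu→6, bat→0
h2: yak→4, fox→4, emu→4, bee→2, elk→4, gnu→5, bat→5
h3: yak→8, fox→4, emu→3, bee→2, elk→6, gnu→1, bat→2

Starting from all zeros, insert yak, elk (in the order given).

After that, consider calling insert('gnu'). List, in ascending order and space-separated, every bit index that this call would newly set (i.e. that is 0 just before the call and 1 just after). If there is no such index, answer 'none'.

Answer: 1

Derivation:
Start: bits=000000000
After insert 'yak': sets bits 4 8 -> bits=000010001
After insert 'elk': sets bits 4 5 6 -> bits=000011101
insert 'gnu' would touch bits 1 5 6; currently bit1=0, bit5=1, bit6=1
Bits that are 0 among those (would change 0->1): 1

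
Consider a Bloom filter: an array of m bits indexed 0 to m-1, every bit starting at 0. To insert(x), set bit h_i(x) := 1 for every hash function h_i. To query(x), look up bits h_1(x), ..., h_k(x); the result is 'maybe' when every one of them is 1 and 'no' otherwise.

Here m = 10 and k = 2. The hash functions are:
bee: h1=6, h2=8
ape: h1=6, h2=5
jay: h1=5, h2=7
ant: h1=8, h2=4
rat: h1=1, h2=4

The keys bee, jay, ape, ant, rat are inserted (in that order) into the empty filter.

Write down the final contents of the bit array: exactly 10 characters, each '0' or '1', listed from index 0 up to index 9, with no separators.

Start: bits=0000000000
After insert 'bee': sets bits 6 8 -> bits=0000001010
After insert 'jay': sets bits 5 7 -> bits=0000011110
After insert 'ape': sets bits 5 6 -> bits=0000011110
After insert 'ant': sets bits 4 8 -> bits=0000111110
After insert 'rat': sets bits 1 4 -> bits=0100111110

Answer: 0100111110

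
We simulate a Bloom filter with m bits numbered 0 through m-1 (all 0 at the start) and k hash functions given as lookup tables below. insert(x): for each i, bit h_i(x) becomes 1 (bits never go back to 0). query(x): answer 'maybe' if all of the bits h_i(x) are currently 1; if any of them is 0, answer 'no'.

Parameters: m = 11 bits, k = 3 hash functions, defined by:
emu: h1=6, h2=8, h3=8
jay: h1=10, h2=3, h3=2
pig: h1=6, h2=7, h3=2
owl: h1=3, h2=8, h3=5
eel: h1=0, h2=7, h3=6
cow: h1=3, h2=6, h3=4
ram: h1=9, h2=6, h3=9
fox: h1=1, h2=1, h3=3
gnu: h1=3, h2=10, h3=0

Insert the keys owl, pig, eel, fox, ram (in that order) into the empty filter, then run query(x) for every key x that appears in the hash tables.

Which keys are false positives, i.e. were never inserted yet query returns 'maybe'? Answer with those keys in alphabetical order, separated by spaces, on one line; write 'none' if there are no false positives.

Start: bits=00000000000
After insert 'owl': sets bits 3 5 8 -> bits=00010100100
After insert 'pig': sets bits 2 6 7 -> bits=00110111100
After insert 'eel': sets bits 0 6 7 -> bits=10110111100
After insert 'fox': sets bits 1 3 -> bits=11110111100
After insert 'ram': sets bits 6 9 -> bits=11110111110
Not inserted: cow emu gnu jay — query each against bits=11110111110:
query cow: checks bit3=1, bit4=0, bit6=1 (has a 0) -> no => not a false positive
query emu: checks bit6=1, bit8=1 (all 1) -> maybe => FALSE POSITIVE
query gnu: checks bit0=1, bit3=1, bit10=0 (has a 0) -> no => not a false positive
query jay: checks bit2=1, bit3=1, bit10=0 (has a 0) -> no => not a false positive
False positives (alphabetical): emu

Answer: emu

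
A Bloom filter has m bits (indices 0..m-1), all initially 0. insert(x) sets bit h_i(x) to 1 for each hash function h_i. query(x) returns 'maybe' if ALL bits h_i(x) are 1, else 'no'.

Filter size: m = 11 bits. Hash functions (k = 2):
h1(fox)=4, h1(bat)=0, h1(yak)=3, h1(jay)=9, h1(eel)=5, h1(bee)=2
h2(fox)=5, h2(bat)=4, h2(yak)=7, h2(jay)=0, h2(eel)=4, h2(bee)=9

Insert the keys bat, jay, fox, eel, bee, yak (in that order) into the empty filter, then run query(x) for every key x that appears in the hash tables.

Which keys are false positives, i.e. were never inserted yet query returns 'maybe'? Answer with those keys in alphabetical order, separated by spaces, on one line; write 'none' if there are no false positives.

Answer: none

Derivation:
Start: bits=00000000000
After insert 'bat': sets bits 0 4 -> bits=10001000000
After insert 'jay': sets bits 0 9 -> bits=10001000010
After insert 'fox': sets bits 4 5 -> bits=10001100010
After insert 'eel': sets bits 4 5 -> bits=10001100010
After insert 'bee': sets bits 2 9 -> bits=10101100010
After insert 'yak': sets bits 3 7 -> bits=10111101010
Not inserted: (none) — query each against bits=10111101010:
False positives (alphabetical): none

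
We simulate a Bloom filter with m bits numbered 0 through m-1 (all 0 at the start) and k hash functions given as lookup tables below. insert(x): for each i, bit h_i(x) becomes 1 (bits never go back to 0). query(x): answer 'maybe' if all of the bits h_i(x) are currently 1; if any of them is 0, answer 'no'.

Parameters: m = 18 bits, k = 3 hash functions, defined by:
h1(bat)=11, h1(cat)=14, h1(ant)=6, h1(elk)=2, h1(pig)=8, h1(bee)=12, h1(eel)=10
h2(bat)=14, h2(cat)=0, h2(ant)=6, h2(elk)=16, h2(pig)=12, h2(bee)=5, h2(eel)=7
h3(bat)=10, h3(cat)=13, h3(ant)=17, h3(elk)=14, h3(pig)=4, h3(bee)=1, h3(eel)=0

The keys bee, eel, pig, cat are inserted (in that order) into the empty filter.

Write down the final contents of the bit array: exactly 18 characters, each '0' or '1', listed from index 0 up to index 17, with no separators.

Answer: 110011011010111000

Derivation:
Start: bits=000000000000000000
After insert 'bee': sets bits 1 5 12 -> bits=010001000000100000
After insert 'eel': sets bits 0 7 10 -> bits=110001010010100000
After insert 'pig': sets bits 4 8 12 -> bits=110011011010100000
After insert 'cat': sets bits 0 13 14 -> bits=110011011010111000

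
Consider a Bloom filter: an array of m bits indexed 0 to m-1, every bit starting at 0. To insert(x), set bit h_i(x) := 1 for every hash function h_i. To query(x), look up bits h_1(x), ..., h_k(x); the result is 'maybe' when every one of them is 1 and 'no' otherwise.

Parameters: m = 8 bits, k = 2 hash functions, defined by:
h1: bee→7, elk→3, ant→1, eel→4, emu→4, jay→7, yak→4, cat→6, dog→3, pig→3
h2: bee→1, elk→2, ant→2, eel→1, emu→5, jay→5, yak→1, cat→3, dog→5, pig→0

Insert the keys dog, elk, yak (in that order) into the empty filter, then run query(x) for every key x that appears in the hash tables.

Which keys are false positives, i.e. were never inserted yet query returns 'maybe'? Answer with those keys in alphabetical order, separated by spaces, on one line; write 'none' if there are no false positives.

Answer: ant eel emu

Derivation:
Start: bits=00000000
After insert 'dog': sets bits 3 5 -> bits=00010100
After insert 'elk': sets bits 2 3 -> bits=00110100
After insert 'yak': sets bits 1 4 -> bits=01111100
Not inserted: ant bee cat eel emu jay pig — query each against bits=01111100:
query ant: checks bit1=1, bit2=1 (all 1) -> maybe => FALSE POSITIVE
query bee: checks bit1=1, bit7=0 (has a 0) -> no => not a false positive
query cat: checks bit3=1, bit6=0 (has a 0) -> no => not a false positive
query eel: checks bit1=1, bit4=1 (all 1) -> maybe => FALSE POSITIVE
query emu: checks bit4=1, bit5=1 (all 1) -> maybe => FALSE POSITIVE
query jay: checks bit5=1, bit7=0 (has a 0) -> no => not a false positive
query pig: checks bit0=0, bit3=1 (has a 0) -> no => not a false positive
False positives (alphabetical): ant eel emu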